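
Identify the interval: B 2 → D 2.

Descending from B2 to D2 is the same interval as ascending D2 to B2.
D to B spans six letter names (D-E-F-G-A-B), so the interval is some kind of sixth.
Counting semitones, D2→B2 is 9, which is the major sixth.

major sixth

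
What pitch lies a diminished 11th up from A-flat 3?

D-double-flat 5

Four letters up from A (plus an octave) reaches D.
A diminished eleventh spans 16 semitones, so from Ab3 the target pitch is Dbb5.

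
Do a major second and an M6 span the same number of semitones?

No

2 semitones (major second) vs 9 semitones (major sixth): not equal.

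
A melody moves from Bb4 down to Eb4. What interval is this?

perfect fifth

Descending from Bb4 to Eb4 is the same interval as ascending Eb4 to Bb4.
E to B spans five letter names (E-F-G-A-B): a fifth.
The perfect fifth spans 7 semitones, and Eb4 to Bb4 is exactly 7 semitones — so this is a perfect fifth.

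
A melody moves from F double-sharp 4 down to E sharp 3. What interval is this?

Descending from F##4 to E#3 is the same interval as ascending E#3 to F##4.
E to F spans two letter names (E-F), plus an octave: a ninth.
Counting semitones, E#3→F##4 is 14, which is the major ninth.
(Equivalently, a compound major second: a major second plus an octave.)

major ninth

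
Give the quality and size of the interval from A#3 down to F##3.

m3

Descending from A#3 to F##3 is the same interval as ascending F##3 to A#3.
F to A spans three letter names (F-G-A) — that makes it a third of some quality.
F##3 to A#3 is 3 semitones, a half step short of the major third (4), so this is minor.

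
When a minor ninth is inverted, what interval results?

major 7th

First reduce the compound minor ninth to its simple form, a minor second.
Inverted interval numbers add to nine, so a second pairs with a seventh (2 + 7 = 9).
Quality inverts too: minor becomes major. That makes the inversion a major seventh.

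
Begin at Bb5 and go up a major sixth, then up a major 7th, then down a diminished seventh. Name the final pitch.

Up a major sixth from Bb5: G6 (9 semitones up).
G6 up a major seventh → F#7 (11 semitones).
F#7 down a diminished seventh → G##6 (9 semitones).

G##6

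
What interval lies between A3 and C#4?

major 3rd

A to C spans three letter names (A-B-C) — that makes it a third of some quality.
A3 to C#4 is 4 semitones, matching the major third exactly, so the quality is major.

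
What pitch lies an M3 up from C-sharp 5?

Three letter names up from C: E.
A major third spans 4 semitones, so from C#5 the target pitch is E#5.

E-sharp 5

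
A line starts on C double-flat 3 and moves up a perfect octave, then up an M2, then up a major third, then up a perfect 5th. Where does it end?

Cbb3 up a perfect octave → Cbb4 (12 semitones).
Up a major second from Cbb4: Dbb4 (2 semitones up).
Dbb4 up a major third → Fb4 (4 semitones).
A perfect fifth up from Fb4 is Cb5.

C flat 5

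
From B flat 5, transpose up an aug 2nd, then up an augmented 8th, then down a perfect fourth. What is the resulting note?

G double-sharp 6

Bb5 up an augmented second → C#6 (3 semitones).
Up an augmented octave from C#6: C##7 (13 semitones up).
Down a perfect fourth from C##7: G##6 (5 semitones down).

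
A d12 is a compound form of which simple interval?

Each octave removed subtracts seven from the number: 12 − 7 = 5.
Quality carries through unchanged, so the simple form is a diminished fifth.

d5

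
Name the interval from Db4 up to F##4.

D to F spans three letter names (D-E-F): a third.
A major third would be 4 semitones; Db4 to F##4 is 6, two semitones wider, so the interval is doubly augmented.

doubly augmented 3rd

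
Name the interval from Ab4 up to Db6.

A to D spans four letter names (A-B-C-D), plus an octave — that makes it an eleventh of some quality.
Ab4 to Db6 is 17 semitones, matching the perfect eleventh exactly, so the quality is perfect.
(Equivalently, a compound perfect fourth: a perfect fourth plus an octave.)

perfect eleventh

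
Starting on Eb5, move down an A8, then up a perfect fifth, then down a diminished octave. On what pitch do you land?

Eb5 down an augmented octave → Ebb4 (13 semitones).
Ebb4 up a perfect fifth → Bbb4 (7 semitones).
A diminished octave down from Bbb4 is Bb3.

Bb3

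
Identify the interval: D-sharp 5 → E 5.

m2

D to E spans two letter names (D-E), so the interval is some kind of second.
A major second would be 2 semitones, but D#5 to E5 is 1 — one semitone narrower, making it a minor second.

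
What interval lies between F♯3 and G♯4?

F to G spans two letter names (F-G), plus an octave, so the interval is some kind of ninth.
Counting semitones, F#3→G#4 is 14, which is the major ninth.
(Equivalently, a compound major second: a major second plus an octave.)

major 9th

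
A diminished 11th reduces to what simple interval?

diminished fourth

Subtracting seven from the interval number removes an octave: 11 − 7 = 4.
So a diminished eleventh is an octave plus a diminished fourth. The quality is unchanged.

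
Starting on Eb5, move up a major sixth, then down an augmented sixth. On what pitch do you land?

A major sixth up from Eb5 is C6.
Down an augmented sixth from C6: Ebb5 (10 semitones down).

Ebb5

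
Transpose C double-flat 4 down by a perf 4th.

Four letter names down from C: G.
A perfect fourth spans 5 semitones, so from Cbb4 the target pitch is Gbb3.

G double-flat 3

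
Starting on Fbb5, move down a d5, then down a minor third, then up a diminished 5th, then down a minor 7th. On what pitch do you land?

Ebb4

Fbb5 down a diminished fifth → Bbb4 (6 semitones).
A minor third down from Bbb4 is Gb4.
Gb4 up a diminished fifth → Dbb5 (6 semitones).
Dbb5 down a minor seventh → Ebb4 (10 semitones).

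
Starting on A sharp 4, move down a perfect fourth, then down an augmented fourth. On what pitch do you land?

A perfect fourth down from A#4 is E#4.
E#4 down an augmented fourth → B3 (6 semitones).

B 3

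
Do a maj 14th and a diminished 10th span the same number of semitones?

A major fourteenth spans 23 semitones; a diminished tenth spans 14 semitones. They differ by 9.

No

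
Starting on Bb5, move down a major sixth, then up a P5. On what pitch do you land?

Down a major sixth from Bb5: Db5 (9 semitones down).
Db5 up a perfect fifth → Ab5 (7 semitones).

Ab5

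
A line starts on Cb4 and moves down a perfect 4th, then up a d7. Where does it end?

Fbb4

Cb4 down a perfect fourth → Gb3 (5 semitones).
Gb3 up a diminished seventh → Fbb4 (9 semitones).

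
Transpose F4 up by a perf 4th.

Four letter names up from F: B.
A perfect fourth is 5 semitones; 5 semitones up from F4 gives Bb4.

Bb4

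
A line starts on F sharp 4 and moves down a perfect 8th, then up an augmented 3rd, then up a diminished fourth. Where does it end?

F#4 down a perfect octave → F#3 (12 semitones).
F#3 up an augmented third → A##3 (5 semitones).
A##3 up a diminished fourth → D#4 (4 semitones).

D sharp 4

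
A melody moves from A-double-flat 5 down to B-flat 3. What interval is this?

diminished 14th

Descending from Abb5 to Bb3 is the same interval as ascending Bb3 to Abb5.
B to A spans seven letter names (B-C-D-E-F-G-A), plus an octave, so the interval is some kind of fourteenth.
The major fourteenth is 23 semitones; here we have 21, two semitones narrower: diminished.
(Equivalently, a compound diminished seventh: a diminished seventh plus an octave.)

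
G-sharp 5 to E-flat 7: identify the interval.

diminished thirteenth

G to E spans six letter names (G-A-B-C-D-E), plus an octave, so the interval is some kind of thirteenth.
The major thirteenth is 21 semitones; here we have 19, two semitones narrower: diminished.
(Equivalently, a compound diminished sixth: a diminished sixth plus an octave.)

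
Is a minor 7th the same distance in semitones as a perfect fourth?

No

A minor seventh spans 10 semitones; a perfect fourth spans 5 semitones. They differ by 5.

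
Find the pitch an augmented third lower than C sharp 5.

A flat 4

The third takes the letter from C down to A.
Moving 5 semitones down from C#5 (the size of an augmented third) reaches Ab4.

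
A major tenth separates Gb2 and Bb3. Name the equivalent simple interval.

Subtracting seven from the interval number removes an octave: 10 − 7 = 3.
Quality carries through unchanged, so the simple form is a major third.

M3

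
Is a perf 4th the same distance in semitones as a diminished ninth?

A perfect fourth is 5 semitones but a diminished ninth is 12 semitones — different sizes.

No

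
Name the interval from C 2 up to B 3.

C to B spans seven letter names (C-D-E-F-G-A-B), plus an octave, so the interval is some kind of fourteenth.
The major fourteenth spans 23 semitones, and C2 to B3 is exactly 23 semitones — so this is a major fourteenth.
(Equivalently, a compound major seventh: a major seventh plus an octave.)

major 14th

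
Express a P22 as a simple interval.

Take out 2 octaves (14 from the number): 22 − 14 = 8.
So a perfect twenty-second is 2 octaves plus a perfect octave. The quality is unchanged.

perfect 8th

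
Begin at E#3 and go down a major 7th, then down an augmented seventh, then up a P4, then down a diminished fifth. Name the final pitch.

A major seventh down from E#3 is F#2.
F#2 down an augmented seventh → Gb1 (12 semitones).
A perfect fourth up from Gb1 is Cb2.
Cb2 down a diminished fifth → F1 (6 semitones).

F1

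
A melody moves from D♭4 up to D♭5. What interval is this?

D to D is the same letter name, plus an octave — that makes it an octave of some quality.
Counting semitones, Db4→Db5 is 12, which is the perfect octave.

perfect 8th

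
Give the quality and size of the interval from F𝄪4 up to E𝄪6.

F to E spans seven letter names (F-G-A-B-C-D-E), plus an octave, so the interval is some kind of fourteenth.
Counting semitones, F##4→E##6 is 23, which is the major fourteenth.
(Equivalently, a compound major seventh: a major seventh plus an octave.)

major 14th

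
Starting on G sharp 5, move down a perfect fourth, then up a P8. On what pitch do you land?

Down a perfect fourth from G#5: D#5 (5 semitones down).
D#5 up a perfect octave → D#6 (12 semitones).

D sharp 6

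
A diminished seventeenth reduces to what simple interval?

d3

Each octave removed subtracts seven from the number: 17 − 14 = 3.
Quality carries through unchanged, so the simple form is a diminished third.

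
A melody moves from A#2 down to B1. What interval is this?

Descending from A#2 to B1 is the same interval as ascending B1 to A#2.
B to A spans seven letter names (B-C-D-E-F-G-A): a seventh.
B1 to A#2 is 11 semitones, matching the major seventh exactly, so the quality is major.

major seventh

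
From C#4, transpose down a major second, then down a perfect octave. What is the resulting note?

B2

C#4 down a major second → B3 (2 semitones).
A perfect octave down from B3 is B2.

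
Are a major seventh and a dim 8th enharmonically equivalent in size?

Yes

A major seventh = 11 semitones = a diminished octave; enharmonically equal.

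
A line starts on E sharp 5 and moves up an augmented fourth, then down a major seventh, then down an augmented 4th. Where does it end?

F sharp 4

An augmented fourth up from E#5 is A##5.
A major seventh down from A##5 is B#4.
An augmented fourth down from B#4 is F#4.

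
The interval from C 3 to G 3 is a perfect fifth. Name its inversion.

The rule of nine gives the new number: 9 − 5 = 4, so a fifth becomes a fourth.
Quality inverts too: perfect stays perfect. That makes the inversion a perfect fourth.

perfect fourth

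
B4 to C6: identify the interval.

B to C spans two letter names (B-C), plus an octave — that makes it a ninth of some quality.
B4 to C6 is 13 semitones, a half step short of the major ninth (14), so this is minor.
(Equivalently, a compound minor second: a minor second plus an octave.)

m9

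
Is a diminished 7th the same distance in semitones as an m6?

No

A diminished seventh spans 9 semitones; a minor sixth spans 8 semitones. They differ by 1.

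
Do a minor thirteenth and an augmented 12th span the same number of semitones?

Yes

Both span 20 semitones: a minor thirteenth and an augmented twelfth are the same chromatic distance.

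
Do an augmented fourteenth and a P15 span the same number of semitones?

An augmented fourteenth spans 24 semitones, and a perfect fifteenth also spans 24 semitones — they're enharmonic.

Yes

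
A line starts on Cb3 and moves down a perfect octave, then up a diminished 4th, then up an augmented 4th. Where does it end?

A perfect octave down from Cb3 is Cb2.
Cb2 up a diminished fourth → Fbb2 (4 semitones).
Fbb2 up an augmented fourth → Bbb2 (6 semitones).

Bbb2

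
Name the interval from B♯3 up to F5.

dd12

B to F spans five letter names (B-C-D-E-F), plus an octave — that makes it a twelfth of some quality.
A perfect twelfth would be 19 semitones; B#3 to F5 is 17, two semitones narrower, so the interval is doubly diminished.
(Equivalently, a compound doubly diminished fifth: a doubly diminished fifth plus an octave.)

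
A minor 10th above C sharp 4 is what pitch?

E 5

Counting three letter names plus an octave up from C lands on E.
A minor tenth is 15 semitones; 15 semitones up from C#4 gives E5.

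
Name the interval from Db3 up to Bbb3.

D to B spans six letter names (D-E-F-G-A-B) — that makes it a sixth of some quality.
At 8 semitones, Db3→Bbb3 falls one short of a major sixth: minor.

minor 6th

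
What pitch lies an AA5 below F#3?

Bbb2

Counting five letter names down from F lands on B.
A doubly augmented fifth is 9 semitones; 9 semitones down from F#3 gives Bbb2.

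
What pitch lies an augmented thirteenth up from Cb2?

Six letters up from C (plus an octave) reaches A.
An augmented thirteenth spans 22 semitones, so from Cb2 the target pitch is A3.

A3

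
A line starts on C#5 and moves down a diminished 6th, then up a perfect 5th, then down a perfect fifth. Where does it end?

A diminished sixth down from C#5 is E##4.
A perfect fifth up from E##4 is B##4.
A perfect fifth down from B##4 is E##4.

E##4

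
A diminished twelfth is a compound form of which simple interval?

diminished fifth

Take out an octave (7 from the number): 12 − 7 = 5.
Quality carries through unchanged, so the simple form is a diminished fifth.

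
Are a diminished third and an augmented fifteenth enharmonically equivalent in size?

No

A diminished third is 2 semitones but an augmented fifteenth is 25 semitones — different sizes.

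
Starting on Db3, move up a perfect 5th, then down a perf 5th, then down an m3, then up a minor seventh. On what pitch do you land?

Ab3

A perfect fifth up from Db3 is Ab3.
Down a perfect fifth from Ab3: Db3 (7 semitones down).
A minor third down from Db3 is Bb2.
A minor seventh up from Bb2 is Ab3.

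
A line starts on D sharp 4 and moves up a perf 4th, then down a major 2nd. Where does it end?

A perfect fourth up from D#4 is G#4.
G#4 down a major second → F#4 (2 semitones).

F sharp 4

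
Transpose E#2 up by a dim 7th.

The seventh takes the letter from E up to D.
A diminished seventh is 9 semitones; 9 semitones up from E#2 gives D3.

D3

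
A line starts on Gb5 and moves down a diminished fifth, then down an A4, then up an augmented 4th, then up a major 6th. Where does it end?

A5

A diminished fifth down from Gb5 is C5.
Down an augmented fourth from C5: Gb4 (6 semitones down).
Gb4 up an augmented fourth → C5 (6 semitones).
A major sixth up from C5 is A5.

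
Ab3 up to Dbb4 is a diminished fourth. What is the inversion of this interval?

augmented fifth

Inverted interval numbers add to nine, so a fourth pairs with a fifth (4 + 5 = 9).
And diminished becomes augmented under inversion, so we get an augmented fifth.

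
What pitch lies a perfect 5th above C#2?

G#2

Five letter names up from C: G.
A perfect fifth is 7 semitones; 7 semitones up from C#2 gives G#2.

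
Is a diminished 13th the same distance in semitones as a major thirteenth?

No

19 semitones (diminished thirteenth) vs 21 semitones (major thirteenth): not equal.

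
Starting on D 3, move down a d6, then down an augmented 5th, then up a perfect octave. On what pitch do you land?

A diminished sixth down from D3 is F##2.
F##2 down an augmented fifth → B1 (8 semitones).
B1 up a perfect octave → B2 (12 semitones).

B 2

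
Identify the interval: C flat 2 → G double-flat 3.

C to G spans five letter names (C-D-E-F-G), plus an octave — that makes it a twelfth of some quality.
The perfect twelfth is 19 semitones; here we have 18, one semitone narrower: diminished.
(Equivalently, a compound diminished fifth: a diminished fifth plus an octave.)

diminished twelfth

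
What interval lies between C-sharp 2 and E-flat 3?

d10

C to E spans three letter names (C-D-E), plus an octave, so the interval is some kind of tenth.
C#2 to Eb3 spans 14 semitones — two semitones narrower than the major tenth (16) — giving a diminished tenth.
(Equivalently, a compound diminished third: a diminished third plus an octave.)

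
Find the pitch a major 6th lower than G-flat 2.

B-double-flat 1

Six letter names down from G: B.
Moving 9 semitones down from Gb2 (the size of a major sixth) reaches Bbb1.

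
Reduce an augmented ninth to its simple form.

A2

Take out an octave (7 from the number): 9 − 7 = 2.
Quality carries through unchanged, so the simple form is an augmented second.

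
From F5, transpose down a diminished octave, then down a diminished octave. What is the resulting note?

F##3

F5 down a diminished octave → F#4 (11 semitones).
F#4 down a diminished octave → F##3 (11 semitones).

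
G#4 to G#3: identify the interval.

Descending from G#4 to G#3 is the same interval as ascending G#3 to G#4.
G to G is the same letter name, plus an octave — that makes it an octave of some quality.
Counting semitones, G#3→G#4 is 12, which is the perfect octave.

perfect 8th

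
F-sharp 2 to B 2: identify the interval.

F to B spans four letter names (F-G-A-B) — that makes it a fourth of some quality.
The perfect fourth spans 5 semitones, and F#2 to B2 is exactly 5 semitones — so this is a perfect fourth.

perfect fourth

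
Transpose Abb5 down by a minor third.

Fb5

Counting three letter names down from A lands on F.
A minor third is 3 semitones; 3 semitones down from Abb5 gives Fb5.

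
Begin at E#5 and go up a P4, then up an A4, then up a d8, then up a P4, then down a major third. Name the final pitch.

E7

E#5 up a perfect fourth → A#5 (5 semitones).
An augmented fourth up from A#5 is D##6.
D##6 up a diminished octave → D#7 (11 semitones).
Up a perfect fourth from D#7: G#7 (5 semitones up).
Down a major third from G#7: E7 (4 semitones down).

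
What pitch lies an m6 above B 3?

G 4

Six letter names up from B: G.
A minor sixth spans 8 semitones, so from B3 the target pitch is G4.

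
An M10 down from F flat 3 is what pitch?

D double-flat 2

The tenth's letter: F down three letter names plus an octave → D.
A major tenth is 16 semitones; 16 semitones down from Fb3 gives Dbb2.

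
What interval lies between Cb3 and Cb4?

perfect 8th

C to C is the same letter name, plus an octave — that makes it an octave of some quality.
The perfect octave spans 12 semitones, and Cb3 to Cb4 is exactly 12 semitones — so this is a perfect octave.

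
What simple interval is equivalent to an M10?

Take out an octave (7 from the number): 10 − 7 = 3.
So a major tenth is an octave plus a major third. The quality is unchanged.

major third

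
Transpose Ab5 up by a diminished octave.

For an octave the letter name doesn't change: still A, an octave up.
A diminished octave spans 11 semitones, so from Ab5 the target pitch is Abb6.

Abb6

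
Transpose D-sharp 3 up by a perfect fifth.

The fifth takes the letter from D up to A.
A perfect fifth is 7 semitones; 7 semitones up from D#3 gives A#3.

A-sharp 3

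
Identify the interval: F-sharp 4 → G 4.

F to G spans two letter names (F-G) — that makes it a second of some quality.
At 1 semitone, F#4→G4 falls one short of a major second: minor.

minor 2nd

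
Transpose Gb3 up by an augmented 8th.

For an octave the letter name doesn't change: still G, an octave up.
An augmented octave is 13 semitones; 13 semitones up from Gb3 gives G4.

G4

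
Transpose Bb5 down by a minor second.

Two letter names down from B: A.
Moving 1 semitone down from Bb5 (the size of a minor second) reaches A5.

A5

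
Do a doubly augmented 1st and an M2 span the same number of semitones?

Both span 2 semitones: a doubly augmented unison and a major second are the same chromatic distance.

Yes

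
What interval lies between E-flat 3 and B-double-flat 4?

E to B spans five letter names (E-F-G-A-B), plus an octave — that makes it a twelfth of some quality.
A perfect twelfth would be 19 semitones; Eb3 to Bbb4 is 18, one semitone narrower, so the interval is diminished.
(Equivalently, a compound diminished fifth: a diminished fifth plus an octave.)

d12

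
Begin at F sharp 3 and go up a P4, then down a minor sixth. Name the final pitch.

A perfect fourth up from F#3 is B3.
A minor sixth down from B3 is D#3.

D sharp 3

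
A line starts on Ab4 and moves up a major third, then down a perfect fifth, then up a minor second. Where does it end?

Ab4 up a major third → C5 (4 semitones).
A perfect fifth down from C5 is F4.
Up a minor second from F4: Gb4 (1 semitone up).

Gb4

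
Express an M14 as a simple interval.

Subtracting seven from the interval number removes an octave: 14 − 7 = 7.
So a major fourteenth is an octave plus a major seventh. The quality is unchanged.

major 7th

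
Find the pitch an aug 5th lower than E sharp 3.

A 2

Counting five letter names down from E lands on A.
An augmented fifth spans 8 semitones, so from E#3 the target pitch is A2.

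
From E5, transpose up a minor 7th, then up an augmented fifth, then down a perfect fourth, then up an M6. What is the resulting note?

A minor seventh up from E5 is D6.
D6 up an augmented fifth → A#6 (8 semitones).
A#6 down a perfect fourth → E#6 (5 semitones).
A major sixth up from E#6 is C##7.

C##7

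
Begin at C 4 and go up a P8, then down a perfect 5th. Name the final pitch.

Up a perfect octave from C4: C5 (12 semitones up).
A perfect fifth down from C5 is F4.

F 4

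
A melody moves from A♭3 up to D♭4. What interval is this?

A to D spans four letter names (A-B-C-D) — that makes it a fourth of some quality.
Ab3 to Db4 is 5 semitones, matching the perfect fourth exactly, so the quality is perfect.

perfect fourth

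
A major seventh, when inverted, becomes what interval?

m2

Inverted interval numbers add to nine, so a seventh pairs with a second (7 + 2 = 9).
Quality inverts too: major becomes minor. That makes the inversion a minor second.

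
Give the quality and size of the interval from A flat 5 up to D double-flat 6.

d4

A to D spans four letter names (A-B-C-D) — that makes it a fourth of some quality.
The perfect fourth is 5 semitones; here we have 4, one semitone narrower: diminished.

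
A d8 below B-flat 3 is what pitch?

The letter stays B (same as the start), shifted an octave down.
A diminished octave spans 11 semitones, so from Bb3 the target pitch is B2.

B 2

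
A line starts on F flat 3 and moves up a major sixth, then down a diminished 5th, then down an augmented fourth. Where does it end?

Fb3 up a major sixth → Db4 (9 semitones).
A diminished fifth down from Db4 is G3.
An augmented fourth down from G3 is Db3.

D flat 3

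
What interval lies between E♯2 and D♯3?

m7

E to D spans seven letter names (E-F-G-A-B-C-D) — that makes it a seventh of some quality.
At 10 semitones, E#2→D#3 falls one short of a major seventh: minor.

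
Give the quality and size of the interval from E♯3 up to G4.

E to G spans three letter names (E-F-G), plus an octave — that makes it a tenth of some quality.
The major tenth is 16 semitones; here we have 14, two semitones narrower: diminished.
(Equivalently, a compound diminished third: a diminished third plus an octave.)

diminished tenth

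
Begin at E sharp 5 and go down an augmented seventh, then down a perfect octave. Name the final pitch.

An augmented seventh down from E#5 is F4.
Down a perfect octave from F4: F3 (12 semitones down).

F 3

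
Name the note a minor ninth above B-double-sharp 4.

Counting two letter names plus an octave up from B lands on C.
A minor ninth spans 13 semitones, so from B##4 the target pitch is C##6.

C-double-sharp 6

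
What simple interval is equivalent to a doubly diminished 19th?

dd5

Take out 2 octaves (14 from the number): 19 − 14 = 5.
Quality carries through unchanged, so the simple form is a doubly diminished fifth.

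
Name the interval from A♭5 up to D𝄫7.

diminished eleventh

A to D spans four letter names (A-B-C-D), plus an octave — that makes it an eleventh of some quality.
The perfect eleventh is 17 semitones; here we have 16, one semitone narrower: diminished.
(Equivalently, a compound diminished fourth: a diminished fourth plus an octave.)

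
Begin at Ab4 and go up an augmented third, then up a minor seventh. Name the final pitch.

B5

An augmented third up from Ab4 is C#5.
Up a minor seventh from C#5: B5 (10 semitones up).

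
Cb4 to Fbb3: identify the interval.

augmented fifth

Descending from Cb4 to Fbb3 is the same interval as ascending Fbb3 to Cb4.
F to C spans five letter names (F-G-A-B-C): a fifth.
Fbb3 to Cb4 spans 8 semitones — one semitone wider than the perfect fifth (7) — giving an augmented fifth.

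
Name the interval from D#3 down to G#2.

perfect fifth

Descending from D#3 to G#2 is the same interval as ascending G#2 to D#3.
G to D spans five letter names (G-A-B-C-D), so the interval is some kind of fifth.
G#2 to D#3 is 7 semitones, matching the perfect fifth exactly, so the quality is perfect.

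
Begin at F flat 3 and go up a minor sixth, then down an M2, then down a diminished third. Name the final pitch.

A flat 3

A minor sixth up from Fb3 is Dbb4.
Down a major second from Dbb4: Cbb4 (2 semitones down).
Down a diminished third from Cbb4: Ab3 (2 semitones down).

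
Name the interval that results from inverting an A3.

diminished 6th

Inverted interval numbers add to nine, so a third pairs with a sixth (3 + 6 = 9).
And augmented becomes diminished under inversion, so we get a diminished sixth.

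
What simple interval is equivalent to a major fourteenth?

M7

Take out an octave (7 from the number): 14 − 7 = 7.
Quality carries through unchanged, so the simple form is a major seventh.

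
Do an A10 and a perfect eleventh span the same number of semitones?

An augmented tenth spans 17 semitones, and a perfect eleventh also spans 17 semitones — they're enharmonic.

Yes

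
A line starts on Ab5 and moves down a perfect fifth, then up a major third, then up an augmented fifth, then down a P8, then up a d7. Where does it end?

Bb5

A perfect fifth down from Ab5 is Db5.
A major third up from Db5 is F5.
Up an augmented fifth from F5: C#6 (8 semitones up).
C#6 down a perfect octave → C#5 (12 semitones).
C#5 up a diminished seventh → Bb5 (9 semitones).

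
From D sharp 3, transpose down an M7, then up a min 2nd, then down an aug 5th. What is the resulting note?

A major seventh down from D#3 is E2.
A minor second up from E2 is F2.
An augmented fifth down from F2 is Bbb1.

B double-flat 1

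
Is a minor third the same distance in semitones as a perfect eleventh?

No

A minor third is 3 semitones but a perfect eleventh is 17 semitones — different sizes.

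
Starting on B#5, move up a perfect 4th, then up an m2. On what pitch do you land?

F#6

B#5 up a perfect fourth → E#6 (5 semitones).
Up a minor second from E#6: F#6 (1 semitone up).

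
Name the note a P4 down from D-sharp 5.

Four letter names down from D: A.
A perfect fourth is 5 semitones; 5 semitones down from D#5 gives A#4.

A-sharp 4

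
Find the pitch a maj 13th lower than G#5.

B3

The thirteenth's letter: G down six letter names plus an octave → B.
Moving 21 semitones down from G#5 (the size of a major thirteenth) reaches B3.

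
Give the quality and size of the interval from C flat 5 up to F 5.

augmented fourth

C to F spans four letter names (C-D-E-F), so the interval is some kind of fourth.
Cb5 to F5 spans 6 semitones — one semitone wider than the perfect fourth (5) — giving an augmented fourth.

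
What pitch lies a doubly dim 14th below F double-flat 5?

Counting seven letter names plus an octave down from F lands on G.
A doubly diminished fourteenth is 20 semitones; 20 semitones down from Fbb5 gives G3.

G 3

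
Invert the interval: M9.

First reduce the compound major ninth to its simple form, a major second.
The rule of nine gives the new number: 9 − 2 = 7, so a second becomes a seventh.
Quality inverts too: major becomes minor. That makes the inversion a minor seventh.

minor seventh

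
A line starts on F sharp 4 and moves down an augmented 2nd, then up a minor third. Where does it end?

G flat 4

F#4 down an augmented second → Eb4 (3 semitones).
A minor third up from Eb4 is Gb4.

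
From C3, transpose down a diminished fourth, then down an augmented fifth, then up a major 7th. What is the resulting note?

B2

C3 down a diminished fourth → G#2 (4 semitones).
An augmented fifth down from G#2 is C2.
Up a major seventh from C2: B2 (11 semitones up).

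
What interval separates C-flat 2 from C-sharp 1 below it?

doubly diminished octave

Descending from Cb2 to C#1 is the same interval as ascending C#1 to Cb2.
C to C is the same letter name, plus an octave, so the interval is some kind of octave.
The perfect octave is 12 semitones; here we have 10, two semitones narrower: doubly diminished.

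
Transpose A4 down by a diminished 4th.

Counting four letter names down from A lands on E.
A diminished fourth spans 4 semitones, so from A4 the target pitch is E#4.

E#4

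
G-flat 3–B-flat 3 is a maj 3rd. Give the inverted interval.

Interval numbers invert to sum to nine: 3 + 6 = 9, so a third inverts to a sixth.
And major becomes minor under inversion, so we get a minor sixth.

m6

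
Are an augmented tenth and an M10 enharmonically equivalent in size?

17 semitones (augmented tenth) vs 16 semitones (major tenth): not equal.

No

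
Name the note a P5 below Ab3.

Db3

Five letter names down from A: D.
Moving 7 semitones down from Ab3 (the size of a perfect fifth) reaches Db3.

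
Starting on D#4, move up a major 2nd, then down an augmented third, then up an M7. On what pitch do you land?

D#4 up a major second → E#4 (2 semitones).
E#4 down an augmented third → C4 (5 semitones).
C4 up a major seventh → B4 (11 semitones).

B4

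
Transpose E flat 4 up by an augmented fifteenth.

E 6

A fifteenth keeps the letter name E, two octaves up from E.
Moving 25 semitones up from Eb4 (the size of an augmented fifteenth) reaches E6.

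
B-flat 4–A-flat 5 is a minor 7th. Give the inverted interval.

M2

Interval numbers invert to sum to nine: 7 + 2 = 9, so a seventh inverts to a second.
And minor becomes major under inversion, so we get a major second.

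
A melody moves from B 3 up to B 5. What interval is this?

perfect 15th

B to B is the same letter name, plus 2 octaves, so the interval is some kind of fifteenth.
The perfect fifteenth spans 24 semitones, and B3 to B5 is exactly 24 semitones — so this is a perfect fifteenth.
(Equivalently, a compound perfect octave: a perfect octave plus an octave.)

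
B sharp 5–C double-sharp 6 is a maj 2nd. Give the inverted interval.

minor seventh

Interval numbers invert to sum to nine: 2 + 7 = 9, so a second inverts to a seventh.
Quality inverts too: major becomes minor. That makes the inversion a minor seventh.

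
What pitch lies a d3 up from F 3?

Three letter names up from F: A.
A diminished third is 2 semitones; 2 semitones up from F3 gives Abb3.

A-double-flat 3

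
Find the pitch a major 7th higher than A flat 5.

The seventh takes the letter from A up to G.
A major seventh spans 11 semitones, so from Ab5 the target pitch is G6.

G 6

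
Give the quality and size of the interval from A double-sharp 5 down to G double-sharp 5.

Descending from A##5 to G##5 is the same interval as ascending G##5 to A##5.
G to A spans two letter names (G-A), so the interval is some kind of second.
Counting semitones, G##5→A##5 is 2, which is the major second.

major 2nd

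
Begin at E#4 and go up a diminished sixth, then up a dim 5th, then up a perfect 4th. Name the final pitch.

Cb6

E#4 up a diminished sixth → C5 (7 semitones).
C5 up a diminished fifth → Gb5 (6 semitones).
Gb5 up a perfect fourth → Cb6 (5 semitones).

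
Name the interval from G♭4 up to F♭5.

minor 7th

G to F spans seven letter names (G-A-B-C-D-E-F): a seventh.
At 10 semitones, Gb4→Fb5 falls one short of a major seventh: minor.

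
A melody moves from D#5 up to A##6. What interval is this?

D to A spans five letter names (D-E-F-G-A), plus an octave: a twelfth.
D#5 to A##6 spans 20 semitones — one semitone wider than the perfect twelfth (19) — giving an augmented twelfth.
(Equivalently, a compound augmented fifth: an augmented fifth plus an octave.)

A12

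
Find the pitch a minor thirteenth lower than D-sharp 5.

The thirteenth's letter: D down six letter names plus an octave → F.
A minor thirteenth is 20 semitones; 20 semitones down from D#5 gives F##3.

F-double-sharp 3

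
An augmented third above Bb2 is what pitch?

D#3

The third takes the letter from B up to D.
Moving 5 semitones up from Bb2 (the size of an augmented third) reaches D#3.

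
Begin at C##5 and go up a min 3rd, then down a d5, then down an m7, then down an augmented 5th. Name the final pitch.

A minor third up from C##5 is E#5.
E#5 down a diminished fifth → A##4 (6 semitones).
A minor seventh down from A##4 is B##3.
Down an augmented fifth from B##3: E#3 (8 semitones down).

E#3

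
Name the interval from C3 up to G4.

C to G spans five letter names (C-D-E-F-G), plus an octave — that makes it a twelfth of some quality.
C3 to G4 is 19 semitones, matching the perfect twelfth exactly, so the quality is perfect.
(Equivalently, a compound perfect fifth: a perfect fifth plus an octave.)

perfect twelfth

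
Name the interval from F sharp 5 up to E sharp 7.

F to E spans seven letter names (F-G-A-B-C-D-E), plus an octave, so the interval is some kind of fourteenth.
F#5 to E#7 is 23 semitones, matching the major fourteenth exactly, so the quality is major.
(Equivalently, a compound major seventh: a major seventh plus an octave.)

major fourteenth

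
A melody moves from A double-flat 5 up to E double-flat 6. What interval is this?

A to E spans five letter names (A-B-C-D-E): a fifth.
Counting semitones, Abb5→Ebb6 is 7, which is the perfect fifth.

perfect fifth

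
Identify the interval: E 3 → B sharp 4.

augmented 12th

E to B spans five letter names (E-F-G-A-B), plus an octave: a twelfth.
The perfect twelfth is 19 semitones; here we have 20, one semitone wider: augmented.
(Equivalently, a compound augmented fifth: an augmented fifth plus an octave.)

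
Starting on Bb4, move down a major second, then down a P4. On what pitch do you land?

Eb4

Bb4 down a major second → Ab4 (2 semitones).
A perfect fourth down from Ab4 is Eb4.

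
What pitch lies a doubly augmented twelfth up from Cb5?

G#6

Five letters up from C (plus an octave) reaches G.
A doubly augmented twelfth is 21 semitones; 21 semitones up from Cb5 gives G#6.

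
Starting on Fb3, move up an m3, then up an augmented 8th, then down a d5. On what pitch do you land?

D4

Fb3 up a minor third → Abb3 (3 semitones).
An augmented octave up from Abb3 is Ab4.
Down a diminished fifth from Ab4: D4 (6 semitones down).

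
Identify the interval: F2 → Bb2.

F to B spans four letter names (F-G-A-B): a fourth.
The perfect fourth spans 5 semitones, and F2 to Bb2 is exactly 5 semitones — so this is a perfect fourth.

perfect fourth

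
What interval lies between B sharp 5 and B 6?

diminished 8th

B to B is the same letter name, plus an octave, so the interval is some kind of octave.
B#5 to B6 spans 11 semitones — one semitone narrower than the perfect octave (12) — giving a diminished octave.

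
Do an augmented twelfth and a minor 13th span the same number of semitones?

Yes

An augmented twelfth = 20 semitones = a minor thirteenth; enharmonically equal.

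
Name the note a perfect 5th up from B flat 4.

The fifth takes the letter from B up to F.
Moving 7 semitones up from Bb4 (the size of a perfect fifth) reaches F5.

F 5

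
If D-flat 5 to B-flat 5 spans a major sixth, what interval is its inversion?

Inverted interval numbers add to nine, so a sixth pairs with a third (6 + 3 = 9).
Quality inverts too: major becomes minor. That makes the inversion a minor third.

minor third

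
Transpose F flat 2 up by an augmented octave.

F 3

The letter stays F (same as the start), shifted an octave up.
Moving 13 semitones up from Fb2 (the size of an augmented octave) reaches F3.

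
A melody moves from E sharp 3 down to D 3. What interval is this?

augmented second

Descending from E#3 to D3 is the same interval as ascending D3 to E#3.
D to E spans two letter names (D-E), so the interval is some kind of second.
The major second is 2 semitones; here we have 3, one semitone wider: augmented.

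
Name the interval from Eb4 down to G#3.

diminished sixth

Descending from Eb4 to G#3 is the same interval as ascending G#3 to Eb4.
G to E spans six letter names (G-A-B-C-D-E), so the interval is some kind of sixth.
The major sixth is 9 semitones; here we have 7, two semitones narrower: diminished.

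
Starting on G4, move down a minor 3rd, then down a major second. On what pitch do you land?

D4

G4 down a minor third → E4 (3 semitones).
E4 down a major second → D4 (2 semitones).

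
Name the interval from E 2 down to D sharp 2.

Descending from E2 to D#2 is the same interval as ascending D#2 to E2.
D to E spans two letter names (D-E) — that makes it a second of some quality.
D#2 to E2 is 1 semitone, a half step short of the major second (2), so this is minor.

minor 2nd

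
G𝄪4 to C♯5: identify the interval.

G to C spans four letter names (G-A-B-C) — that makes it a fourth of some quality.
A perfect fourth would be 5 semitones; G##4 to C#5 is 4, one semitone narrower, so the interval is diminished.

diminished 4th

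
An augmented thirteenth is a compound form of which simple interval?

augmented 6th

Each octave removed subtracts seven from the number: 13 − 7 = 6.
Quality carries through unchanged, so the simple form is an augmented sixth.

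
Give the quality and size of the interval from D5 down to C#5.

Descending from D5 to C#5 is the same interval as ascending C#5 to D5.
C to D spans two letter names (C-D): a second.
At 1 semitone, C#5→D5 falls one short of a major second: minor.

m2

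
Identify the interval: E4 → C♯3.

minor tenth

Descending from E4 to C#3 is the same interval as ascending C#3 to E4.
C to E spans three letter names (C-D-E), plus an octave, so the interval is some kind of tenth.
A major tenth would be 16 semitones, but C#3 to E4 is 15 — one semitone narrower, making it a minor tenth.
(Equivalently, a compound minor third: a minor third plus an octave.)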